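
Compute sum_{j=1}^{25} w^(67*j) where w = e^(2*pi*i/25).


Step 1: The sum sum_{j=1}^{n} w^(k*j) equals n if n | k, else 0.
Step 2: Here n = 25, k = 67
Step 3: Does n divide k? 25 | 67 -> False
Step 4: Sum = 0

0


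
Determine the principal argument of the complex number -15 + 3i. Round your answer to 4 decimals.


Step 1: z = -15 + 3i
Step 2: arg(z) = atan2(3, -15)
Step 3: arg(z) = 2.9442

2.9442


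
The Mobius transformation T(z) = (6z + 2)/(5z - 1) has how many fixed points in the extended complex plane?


Step 1: Fixed points satisfy T(z) = z
Step 2: 5z^2 - 7z - 2 = 0
Step 3: Discriminant = (-7)^2 - 4*5*(-2) = 89
Step 4: Number of fixed points = 2

2


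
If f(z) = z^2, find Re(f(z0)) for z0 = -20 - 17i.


Step 1: z0 = -20 - 17i
Step 2: z0^2 = (-20)^2 - (-17)^2 + 680i
Step 3: real part = 400 - 289 = 111

111


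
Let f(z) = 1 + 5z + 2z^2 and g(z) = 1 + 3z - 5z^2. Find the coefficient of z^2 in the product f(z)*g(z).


Step 1: z^2 term in f*g comes from: (1)*(-5z^2) + (5z)*(3z) + (2z^2)*(1)
Step 2: = -5 + 15 + 2
Step 3: = 12

12


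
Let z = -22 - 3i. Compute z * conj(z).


Step 1: conj(z) = -22 + 3i
Step 2: z * conj(z) = (-22)^2 + (-3)^2
Step 3: = 484 + 9 = 493

493


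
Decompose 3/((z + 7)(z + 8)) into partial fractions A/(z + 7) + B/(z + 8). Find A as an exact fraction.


Step 1: Multiply both sides by (z + 7) and set z = -7
Step 2: A = 3 / (-7 + 8)
Step 3: A = 3 / 1
Step 4: A = 3

3


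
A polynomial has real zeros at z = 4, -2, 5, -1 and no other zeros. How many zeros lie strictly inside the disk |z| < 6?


Step 1: Check each root:
  z = 4: |4| = 4 < 6
  z = -2: |-2| = 2 < 6
  z = 5: |5| = 5 < 6
  z = -1: |-1| = 1 < 6
Step 2: Count = 4

4


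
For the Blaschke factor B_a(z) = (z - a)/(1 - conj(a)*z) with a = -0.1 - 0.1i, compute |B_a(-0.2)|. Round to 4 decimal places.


Step 1: Numerator z0 - a = -0.2 - (-0.1 - 0.1i) = -0.1 + 0.1i
Step 2: Denominator 1 - conj(a)*z0 = 1 - (-0.1 + 0.1i)*(-0.2) = 0.98 + 0.02i
Step 3: |z0 - a|^2 = (-0.1)^2 + 0.1^2 = 0.02; |1 - conj(a)*z0|^2 = 0.98^2 + 0.02^2 = 0.9608
Step 4: |B_a(-0.2)| = sqrt(0.02 / 0.9608) = sqrt(0.020816)
Step 5: = 0.1443

0.1443


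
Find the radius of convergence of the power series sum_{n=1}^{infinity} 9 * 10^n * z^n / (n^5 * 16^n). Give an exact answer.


Step 1: General term a_n = 9 * 10^n / (n^5 * 16^n)
Step 2: By the root test, |a_n|^(1/n) = 9^(1/n) * 10 / (n^(5/n) * 16) -> 10/16 as n -> infinity (since 9^(1/n) -> 1 and n^(5/n) -> 1)
Step 3: R = 1/lim|a_n|^(1/n) = 16/10 = 8/5

8/5


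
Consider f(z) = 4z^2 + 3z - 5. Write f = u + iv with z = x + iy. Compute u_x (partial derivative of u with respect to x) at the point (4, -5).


Step 1: f(z) = 4(x+iy)^2 + 3(x+iy) - 5
Step 2: u = 4(x^2 - y^2) + 3x - 5
Step 3: u_x = 8x + 3
Step 4: At (4, -5): u_x = 32 + 3 = 35

35


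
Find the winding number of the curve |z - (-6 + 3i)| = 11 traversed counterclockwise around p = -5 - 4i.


Step 1: Center c = (-6, 3), radius = 11
Step 2: |p - c|^2 = 1^2 + (-7)^2 = 50
Step 3: r^2 = 121
Step 4: |p-c| < r so winding number = 1

1


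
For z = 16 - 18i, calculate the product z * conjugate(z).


Step 1: conj(z) = 16 + 18i
Step 2: z * conj(z) = 16^2 + (-18)^2
Step 3: = 256 + 324 = 580

580


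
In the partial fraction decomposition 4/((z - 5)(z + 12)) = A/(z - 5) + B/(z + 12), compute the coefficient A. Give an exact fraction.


Step 1: Multiply both sides by (z - 5) and set z = 5
Step 2: A = 4 / (5 + 12)
Step 3: A = 4 / 17
Step 4: A = 4/17

4/17


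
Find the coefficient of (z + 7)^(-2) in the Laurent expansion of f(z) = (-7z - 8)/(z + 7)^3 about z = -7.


Step 1: Write the numerator in powers of (z + 7): -7z - 8 = -7(z + 7) + (-7*(-7) - 8) = -7(z + 7) + 41
Step 2: Divide by (z + 7)^3: f(z) = 41(z + 7)^(-3) - 7(z + 7)^(-2)
Step 3: This finite sum is the Laurent series of f about z = -7.
Step 4: Coefficient of (z + 7)^(-2) = coefficient of (z + 7) in the re-centred numerator = -7

-7


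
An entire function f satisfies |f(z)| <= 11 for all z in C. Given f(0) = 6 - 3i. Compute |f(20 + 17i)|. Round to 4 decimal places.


Step 1: By Liouville's theorem, a bounded entire function is constant.
Step 2: f(z) = f(0) = 6 - 3i for all z.
Step 3: |f(w)| = |6 - 3i| = sqrt(36 + 9)
Step 4: = 6.7082

6.7082


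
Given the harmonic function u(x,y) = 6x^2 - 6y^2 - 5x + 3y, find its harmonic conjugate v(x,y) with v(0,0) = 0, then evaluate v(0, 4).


Step 1: v_x = -u_y = 12y - 3
Step 2: v_y = u_x = 12x - 5
Step 3: v = 12xy - 3x - 5y + C
Step 4: v(0,0) = 0 => C = 0
Step 5: v(0, 4) = -20

-20


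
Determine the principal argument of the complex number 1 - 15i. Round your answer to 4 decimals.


Step 1: z = 1 - 15i
Step 2: arg(z) = atan2(-15, 1)
Step 3: arg(z) = -1.5042

-1.5042


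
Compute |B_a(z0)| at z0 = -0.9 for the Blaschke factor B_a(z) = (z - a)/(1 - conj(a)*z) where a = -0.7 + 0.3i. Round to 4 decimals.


Step 1: Numerator z0 - a = -0.9 - (-0.7 + 0.3i) = -0.2 - 0.3i
Step 2: Denominator 1 - conj(a)*z0 = 1 - (-0.7 - 0.3i)*(-0.9) = 0.37 - 0.27i
Step 3: |z0 - a|^2 = (-0.2)^2 + (-0.3)^2 = 0.13; |1 - conj(a)*z0|^2 = 0.37^2 + (-0.27)^2 = 0.2098
Step 4: |B_a(-0.9)| = sqrt(0.13 / 0.2098) = sqrt(0.619638)
Step 5: = 0.7872

0.7872


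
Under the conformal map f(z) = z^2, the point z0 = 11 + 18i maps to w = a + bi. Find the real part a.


Step 1: z0 = 11 + 18i
Step 2: z0^2 = 11^2 - 18^2 + 396i
Step 3: real part = 121 - 324 = -203

-203


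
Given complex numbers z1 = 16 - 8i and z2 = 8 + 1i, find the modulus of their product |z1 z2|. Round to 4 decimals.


Step 1: |z1| = sqrt(16^2 + (-8)^2) = sqrt(320)
Step 2: |z2| = sqrt(8^2 + 1^2) = sqrt(65)
Step 3: |z1*z2| = |z1|*|z2| = sqrt(320) * sqrt(65) = sqrt(320 * 65) = sqrt(20800)
Step 4: = 144.2221

144.2221


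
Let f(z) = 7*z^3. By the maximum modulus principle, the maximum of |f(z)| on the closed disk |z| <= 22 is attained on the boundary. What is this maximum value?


Step 1: On |z| = 22, |f(z)| = 7 * |z|^3 = 7 * 22^3
Step 2: By maximum modulus principle, maximum is on boundary.
Step 3: Maximum = 7 * 10648 = 74536

74536


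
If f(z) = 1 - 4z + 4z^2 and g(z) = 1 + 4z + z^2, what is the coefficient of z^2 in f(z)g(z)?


Step 1: z^2 term in f*g comes from: (1)*(z^2) + (-4z)*(4z) + (4z^2)*(1)
Step 2: = 1 - 16 + 4
Step 3: = -11

-11


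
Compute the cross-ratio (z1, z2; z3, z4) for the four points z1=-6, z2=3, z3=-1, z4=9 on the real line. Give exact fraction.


Step 1: (z1-z3)(z2-z4) = (-5) * (-6) = 30
Step 2: (z1-z4)(z2-z3) = (-15) * 4 = -60
Step 3: Cross-ratio = -30/60 = -1/2

-1/2


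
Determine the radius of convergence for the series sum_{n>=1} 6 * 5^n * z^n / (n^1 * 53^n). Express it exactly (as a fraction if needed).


Step 1: General term a_n = 6 * 5^n / (n^1 * 53^n)
Step 2: By the root test, |a_n|^(1/n) = 6^(1/n) * 5 / (n^(1/n) * 53) -> 5/53 as n -> infinity (since 6^(1/n) -> 1 and n^(1/n) -> 1)
Step 3: R = 1/lim|a_n|^(1/n) = 53/5

53/5


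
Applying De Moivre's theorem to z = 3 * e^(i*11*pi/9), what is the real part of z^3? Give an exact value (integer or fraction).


Step 1: By De Moivre's theorem, z^3 = 3^3 * e^(i*3*11*pi/9) = 27 * (cos(11*pi/3) + i*sin(11*pi/3))
Step 2: |z|^3 = 3^3 = 27
Step 3: Reduce the angle mod 2*pi: 11*pi/3 - 2*pi = 5*pi/3
Step 4: cos(5*pi/3) = 1/2
Step 5: Re(z^3) = 27 * 1/2 = 27/2

27/2


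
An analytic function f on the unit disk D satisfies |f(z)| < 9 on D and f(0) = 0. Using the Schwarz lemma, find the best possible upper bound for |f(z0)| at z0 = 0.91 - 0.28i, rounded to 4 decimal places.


Step 1: g = f/9 maps D -> D with g(0) = 0, so by the Schwarz lemma |g(z)| <= |z|, i.e. |f(z)| <= 9|z|; this is sharp (f(z) = 9z).
Step 2: |z0|^2 = 0.91^2 + (-0.28)^2 = 0.9065
Step 3: |z0| = sqrt(0.9065) = 0.952103
Step 4: Best bound = 9 * |z0| = 9 * 0.952103 = 8.5689

8.5689


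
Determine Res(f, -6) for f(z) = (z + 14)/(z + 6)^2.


Step 1: Pole of order 2 at z = -6
Step 2: Res = lim d/dz [(z + 6)^2 * f(z)] as z -> -6
Step 3: (z + 6)^2 * f(z) = z + 14
Step 4: d/dz[z + 14] = 1

1


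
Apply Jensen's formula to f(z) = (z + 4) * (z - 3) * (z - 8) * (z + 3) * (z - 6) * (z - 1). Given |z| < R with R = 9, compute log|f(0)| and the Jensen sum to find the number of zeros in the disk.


Jensen's formula: (1/2pi)*integral log|f(Re^it)|dt = log|f(0)| + sum_{|a_k|<R} log(R/|a_k|)
Step 1: f(0) = 4 * (-3) * (-8) * 3 * (-6) * (-1) = 1728
Step 2: log|f(0)| = log|-4| + log|3| + log|8| + log|-3| + log|6| + log|1| = 7.4547
Step 3: Zeros inside |z| < 9: -4, 3, 8, -3, 6, 1
Step 4: Jensen sum = log(9/4) + log(9/3) + log(9/8) + log(9/3) + log(9/6) + log(9/1) = 5.7286
Step 5: n(R) = number of terms in the Jensen sum = count of zeros inside |z| < 9 = 6

6


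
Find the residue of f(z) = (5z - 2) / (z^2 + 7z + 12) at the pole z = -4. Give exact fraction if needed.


Step 1: Q(z) = z^2 + 7z + 12 = (z + 4)(z + 3)
Step 2: Q'(z) = 2z + 7
Step 3: Q'(-4) = -1, P(-4) = -22
Step 4: Res = P(-4)/Q'(-4) = -22/(-1) = 22

22


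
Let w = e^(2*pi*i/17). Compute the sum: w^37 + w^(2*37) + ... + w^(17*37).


Step 1: The sum sum_{j=1}^{n} w^(k*j) equals n if n | k, else 0.
Step 2: Here n = 17, k = 37
Step 3: Does n divide k? 17 | 37 -> False
Step 4: Sum = 0

0


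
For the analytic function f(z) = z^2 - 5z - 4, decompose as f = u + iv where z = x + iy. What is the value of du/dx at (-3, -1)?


Step 1: f(z) = (x+iy)^2 - 5(x+iy) - 4
Step 2: u = (x^2 - y^2) - 5x - 4
Step 3: u_x = 2x - 5
Step 4: At (-3, -1): u_x = -6 - 5 = -11

-11


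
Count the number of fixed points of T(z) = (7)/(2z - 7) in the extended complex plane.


Step 1: Fixed points satisfy T(z) = z
Step 2: 2z^2 - 7z - 7 = 0
Step 3: Discriminant = (-7)^2 - 4*2*(-7) = 105
Step 4: Number of fixed points = 2

2


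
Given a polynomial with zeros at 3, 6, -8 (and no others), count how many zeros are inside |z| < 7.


Step 1: Check each root:
  z = 3: |3| = 3 < 7
  z = 6: |6| = 6 < 7
  z = -8: |-8| = 8 >= 7
Step 2: Count = 2

2


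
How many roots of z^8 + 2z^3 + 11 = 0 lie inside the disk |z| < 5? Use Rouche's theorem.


Step 1: On |z| = 5 the three terms have sizes |z^8| = 5^8 = 390625, |2z^3| = 2*5^3 = 250, |11| = 11
Step 2: The dominant term is g(z) = z^8; let h(z) = 2z^3 + 11 so f = g + h
Step 3: On |z| = 5: |g| = 390625 and |h| <= 250 + 11 = 261
Step 4: Since 390625 > 261, |h| < |g| on |z| = 5, so by Rouche f has the same number of zeros as g inside |z| < 5
Step 5: g(z) = z^8 has 8 zeros (all at the origin) inside |z| < 5. Answer = 8

8


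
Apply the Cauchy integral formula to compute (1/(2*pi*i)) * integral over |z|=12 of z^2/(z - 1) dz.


Step 1: f(z) = z^2, a = 1 is inside |z| = 12
Step 2: By Cauchy integral formula: (1/(2pi*i)) * integral = f(a)
Step 3: f(1) = 1^2 = 1

1


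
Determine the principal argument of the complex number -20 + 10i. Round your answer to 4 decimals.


Step 1: z = -20 + 10i
Step 2: arg(z) = atan2(10, -20)
Step 3: arg(z) = 2.6779

2.6779


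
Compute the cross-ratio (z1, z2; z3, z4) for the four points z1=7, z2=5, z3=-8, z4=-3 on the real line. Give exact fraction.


Step 1: (z1-z3)(z2-z4) = 15 * 8 = 120
Step 2: (z1-z4)(z2-z3) = 10 * 13 = 130
Step 3: Cross-ratio = 120/130 = 12/13

12/13


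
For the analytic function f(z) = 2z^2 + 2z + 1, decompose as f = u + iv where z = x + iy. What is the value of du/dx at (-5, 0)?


Step 1: f(z) = 2(x+iy)^2 + 2(x+iy) + 1
Step 2: u = 2(x^2 - y^2) + 2x + 1
Step 3: u_x = 4x + 2
Step 4: At (-5, 0): u_x = -20 + 2 = -18

-18


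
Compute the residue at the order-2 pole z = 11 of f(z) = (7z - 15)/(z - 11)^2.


Step 1: Pole of order 2 at z = 11
Step 2: Res = lim d/dz [(z - 11)^2 * f(z)] as z -> 11
Step 3: (z - 11)^2 * f(z) = 7z - 15
Step 4: d/dz[7z - 15] = 7

7


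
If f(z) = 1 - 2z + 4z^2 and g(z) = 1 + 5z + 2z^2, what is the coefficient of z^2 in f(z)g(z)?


Step 1: z^2 term in f*g comes from: (1)*(2z^2) + (-2z)*(5z) + (4z^2)*(1)
Step 2: = 2 - 10 + 4
Step 3: = -4

-4


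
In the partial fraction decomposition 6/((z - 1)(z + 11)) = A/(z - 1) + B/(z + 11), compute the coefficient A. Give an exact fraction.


Step 1: Multiply both sides by (z - 1) and set z = 1
Step 2: A = 6 / (1 + 11)
Step 3: A = 6 / 12
Step 4: A = 1/2

1/2


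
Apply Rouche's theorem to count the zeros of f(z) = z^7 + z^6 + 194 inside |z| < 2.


Step 1: On |z| = 2 the three terms have sizes |z^7| = 2^7 = 128, |z^6| = 2^6 = 64, |194| = 194
Step 2: The dominant term is g(z) = 194; let h(z) = z^7 + z^6 so f = g + h
Step 3: On |z| = 2: |g| = 194 and |h| <= 128 + 64 = 192
Step 4: Since 194 > 192, |h| < |g| on |z| = 2, so by Rouche f has the same number of zeros as g inside |z| < 2
Step 5: g(z) = 194 is a nonzero constant with no zeros inside |z| < 2. Answer = 0

0


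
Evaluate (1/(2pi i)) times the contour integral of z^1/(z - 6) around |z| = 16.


Step 1: f(z) = z^1, a = 6 is inside |z| = 16
Step 2: By Cauchy integral formula: (1/(2pi*i)) * integral = f(a)
Step 3: f(6) = 6^1 = 6

6


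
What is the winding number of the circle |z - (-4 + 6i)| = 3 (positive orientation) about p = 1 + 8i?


Step 1: Center c = (-4, 6), radius = 3
Step 2: |p - c|^2 = 5^2 + 2^2 = 29
Step 3: r^2 = 9
Step 4: |p-c| > r so winding number = 0

0


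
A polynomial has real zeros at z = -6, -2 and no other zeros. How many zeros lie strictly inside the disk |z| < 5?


Step 1: Check each root:
  z = -6: |-6| = 6 >= 5
  z = -2: |-2| = 2 < 5
Step 2: Count = 1

1


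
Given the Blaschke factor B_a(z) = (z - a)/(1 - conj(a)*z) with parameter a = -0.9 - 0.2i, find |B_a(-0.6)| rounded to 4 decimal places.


Step 1: Numerator z0 - a = -0.6 - (-0.9 - 0.2i) = 0.3 + 0.2i
Step 2: Denominator 1 - conj(a)*z0 = 1 - (-0.9 + 0.2i)*(-0.6) = 0.46 + 0.12i
Step 3: |z0 - a|^2 = 0.3^2 + 0.2^2 = 0.13; |1 - conj(a)*z0|^2 = 0.46^2 + 0.12^2 = 0.226
Step 4: |B_a(-0.6)| = sqrt(0.13 / 0.226) = sqrt(0.575221)
Step 5: = 0.7584

0.7584


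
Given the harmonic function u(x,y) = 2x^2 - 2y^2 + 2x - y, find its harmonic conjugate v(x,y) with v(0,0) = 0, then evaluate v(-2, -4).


Step 1: v_x = -u_y = 4y + 1
Step 2: v_y = u_x = 4x + 2
Step 3: v = 4xy + x + 2y + C
Step 4: v(0,0) = 0 => C = 0
Step 5: v(-2, -4) = 22

22


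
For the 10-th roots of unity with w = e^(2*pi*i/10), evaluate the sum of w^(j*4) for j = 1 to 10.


Step 1: The sum sum_{j=1}^{n} w^(k*j) equals n if n | k, else 0.
Step 2: Here n = 10, k = 4
Step 3: Does n divide k? 10 | 4 -> False
Step 4: Sum = 0

0


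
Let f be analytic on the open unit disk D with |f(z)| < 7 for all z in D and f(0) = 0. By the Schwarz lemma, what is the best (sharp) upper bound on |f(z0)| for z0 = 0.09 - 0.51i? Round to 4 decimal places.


Step 1: g = f/7 maps D -> D with g(0) = 0, so by the Schwarz lemma |g(z)| <= |z|, i.e. |f(z)| <= 7|z|; this is sharp (f(z) = 7z).
Step 2: |z0|^2 = 0.09^2 + (-0.51)^2 = 0.2682
Step 3: |z0| = sqrt(0.2682) = 0.51788
Step 4: Best bound = 7 * |z0| = 7 * 0.51788 = 3.6252

3.6252


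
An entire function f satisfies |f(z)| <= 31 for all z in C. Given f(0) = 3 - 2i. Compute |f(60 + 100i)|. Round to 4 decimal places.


Step 1: By Liouville's theorem, a bounded entire function is constant.
Step 2: f(z) = f(0) = 3 - 2i for all z.
Step 3: |f(w)| = |3 - 2i| = sqrt(9 + 4)
Step 4: = 3.6056

3.6056


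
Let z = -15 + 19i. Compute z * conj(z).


Step 1: conj(z) = -15 - 19i
Step 2: z * conj(z) = (-15)^2 + 19^2
Step 3: = 225 + 361 = 586

586


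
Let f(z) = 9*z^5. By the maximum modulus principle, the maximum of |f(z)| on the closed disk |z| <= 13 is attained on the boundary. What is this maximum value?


Step 1: On |z| = 13, |f(z)| = 9 * |z|^5 = 9 * 13^5
Step 2: By maximum modulus principle, maximum is on boundary.
Step 3: Maximum = 9 * 371293 = 3341637

3341637


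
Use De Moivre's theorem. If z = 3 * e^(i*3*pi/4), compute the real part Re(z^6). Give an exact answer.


Step 1: By De Moivre's theorem, z^6 = 3^6 * e^(i*6*3*pi/4) = 729 * (cos(9*pi/2) + i*sin(9*pi/2))
Step 2: |z|^6 = 3^6 = 729
Step 3: Reduce the angle mod 2*pi: 9*pi/2 - 4*pi = pi/2
Step 4: cos(pi/2) = 0
Step 5: Re(z^6) = 729 * 0 = 0

0


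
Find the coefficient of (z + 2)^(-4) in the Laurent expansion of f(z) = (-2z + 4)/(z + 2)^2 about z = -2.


Step 1: Write the numerator in powers of (z + 2): -2z + 4 = -2(z + 2) + (-2*(-2) + 4) = -2(z + 2) + 8
Step 2: Divide by (z + 2)^2: f(z) = 8(z + 2)^(-2) - 2(z + 2)^(-1)
Step 3: This finite sum is the Laurent series of f about z = -2.
Step 4: Only the powers -2 and -1 appear, so the coefficient of (z + 2)^(-4) = 0

0


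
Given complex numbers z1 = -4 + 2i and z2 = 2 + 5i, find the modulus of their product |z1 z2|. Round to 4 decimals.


Step 1: |z1| = sqrt((-4)^2 + 2^2) = sqrt(20)
Step 2: |z2| = sqrt(2^2 + 5^2) = sqrt(29)
Step 3: |z1*z2| = |z1|*|z2| = sqrt(20) * sqrt(29) = sqrt(20 * 29) = sqrt(580)
Step 4: = 24.0832

24.0832


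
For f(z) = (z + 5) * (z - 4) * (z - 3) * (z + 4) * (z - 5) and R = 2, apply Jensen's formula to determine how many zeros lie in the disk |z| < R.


Jensen's formula: (1/2pi)*integral log|f(Re^it)|dt = log|f(0)| + sum_{|a_k|<R} log(R/|a_k|)
Step 1: f(0) = 5 * (-4) * (-3) * 4 * (-5) = -1200
Step 2: log|f(0)| = log|-5| + log|4| + log|3| + log|-4| + log|5| = 7.0901
Step 3: Zeros inside |z| < 2: none
Step 4: Jensen sum = (empty sum) = 0
Step 5: n(R) = number of terms in the Jensen sum = count of zeros inside |z| < 2 = 0

0


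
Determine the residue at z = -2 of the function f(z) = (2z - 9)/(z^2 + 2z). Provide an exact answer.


Step 1: Q(z) = z^2 + 2z = (z + 2)(z)
Step 2: Q'(z) = 2z + 2
Step 3: Q'(-2) = -2, P(-2) = -13
Step 4: Res = P(-2)/Q'(-2) = -13/(-2) = 13/2

13/2


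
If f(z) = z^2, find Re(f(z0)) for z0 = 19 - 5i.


Step 1: z0 = 19 - 5i
Step 2: z0^2 = 19^2 - (-5)^2 - 190i
Step 3: real part = 361 - 25 = 336

336


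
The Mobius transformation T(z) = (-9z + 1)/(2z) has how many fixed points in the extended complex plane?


Step 1: Fixed points satisfy T(z) = z
Step 2: 2z^2 + 9z - 1 = 0
Step 3: Discriminant = 9^2 - 4*2*(-1) = 89
Step 4: Number of fixed points = 2

2


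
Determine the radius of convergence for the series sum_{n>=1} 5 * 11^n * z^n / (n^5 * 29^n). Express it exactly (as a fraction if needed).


Step 1: General term a_n = 5 * 11^n / (n^5 * 29^n)
Step 2: By the root test, |a_n|^(1/n) = 5^(1/n) * 11 / (n^(5/n) * 29) -> 11/29 as n -> infinity (since 5^(1/n) -> 1 and n^(5/n) -> 1)
Step 3: R = 1/lim|a_n|^(1/n) = 29/11

29/11


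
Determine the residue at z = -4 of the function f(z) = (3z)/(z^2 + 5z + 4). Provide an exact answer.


Step 1: Q(z) = z^2 + 5z + 4 = (z + 4)(z + 1)
Step 2: Q'(z) = 2z + 5
Step 3: Q'(-4) = -3, P(-4) = -12
Step 4: Res = P(-4)/Q'(-4) = -12/(-3) = 4

4


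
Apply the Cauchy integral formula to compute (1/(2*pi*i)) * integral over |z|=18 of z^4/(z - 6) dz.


Step 1: f(z) = z^4, a = 6 is inside |z| = 18
Step 2: By Cauchy integral formula: (1/(2pi*i)) * integral = f(a)
Step 3: f(6) = 6^4 = 1296

1296


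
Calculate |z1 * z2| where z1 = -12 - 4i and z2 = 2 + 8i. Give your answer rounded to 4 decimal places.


Step 1: |z1| = sqrt((-12)^2 + (-4)^2) = sqrt(160)
Step 2: |z2| = sqrt(2^2 + 8^2) = sqrt(68)
Step 3: |z1*z2| = |z1|*|z2| = sqrt(160) * sqrt(68) = sqrt(160 * 68) = sqrt(10880)
Step 4: = 104.3072

104.3072


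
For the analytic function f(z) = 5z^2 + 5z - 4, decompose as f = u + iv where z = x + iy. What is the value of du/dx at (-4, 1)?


Step 1: f(z) = 5(x+iy)^2 + 5(x+iy) - 4
Step 2: u = 5(x^2 - y^2) + 5x - 4
Step 3: u_x = 10x + 5
Step 4: At (-4, 1): u_x = -40 + 5 = -35

-35


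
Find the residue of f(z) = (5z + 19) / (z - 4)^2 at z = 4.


Step 1: Pole of order 2 at z = 4
Step 2: Res = lim d/dz [(z - 4)^2 * f(z)] as z -> 4
Step 3: (z - 4)^2 * f(z) = 5z + 19
Step 4: d/dz[5z + 19] = 5

5


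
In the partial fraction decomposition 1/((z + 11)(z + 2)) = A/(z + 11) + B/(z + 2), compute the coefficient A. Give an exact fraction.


Step 1: Multiply both sides by (z + 11) and set z = -11
Step 2: A = 1 / (-11 + 2)
Step 3: A = 1 / (-9)
Step 4: A = -1/9

-1/9


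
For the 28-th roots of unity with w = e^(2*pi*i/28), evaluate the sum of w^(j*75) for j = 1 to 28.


Step 1: The sum sum_{j=1}^{n} w^(k*j) equals n if n | k, else 0.
Step 2: Here n = 28, k = 75
Step 3: Does n divide k? 28 | 75 -> False
Step 4: Sum = 0

0


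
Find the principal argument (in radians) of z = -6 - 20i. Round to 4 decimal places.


Step 1: z = -6 - 20i
Step 2: arg(z) = atan2(-20, -6)
Step 3: arg(z) = -1.8623

-1.8623


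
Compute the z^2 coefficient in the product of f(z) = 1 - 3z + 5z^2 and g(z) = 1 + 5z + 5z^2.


Step 1: z^2 term in f*g comes from: (1)*(5z^2) + (-3z)*(5z) + (5z^2)*(1)
Step 2: = 5 - 15 + 5
Step 3: = -5

-5


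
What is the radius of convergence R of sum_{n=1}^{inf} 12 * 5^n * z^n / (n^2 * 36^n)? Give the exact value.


Step 1: General term a_n = 12 * 5^n / (n^2 * 36^n)
Step 2: By the root test, |a_n|^(1/n) = 12^(1/n) * 5 / (n^(2/n) * 36) -> 5/36 as n -> infinity (since 12^(1/n) -> 1 and n^(2/n) -> 1)
Step 3: R = 1/lim|a_n|^(1/n) = 36/5

36/5


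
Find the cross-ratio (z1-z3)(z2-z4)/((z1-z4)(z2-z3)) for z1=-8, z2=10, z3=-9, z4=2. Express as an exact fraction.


Step 1: (z1-z3)(z2-z4) = 1 * 8 = 8
Step 2: (z1-z4)(z2-z3) = (-10) * 19 = -190
Step 3: Cross-ratio = -8/190 = -4/95

-4/95


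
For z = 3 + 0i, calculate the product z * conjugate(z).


Step 1: conj(z) = 3 - 0i
Step 2: z * conj(z) = 3^2 + 0^2
Step 3: = 9 + 0 = 9

9


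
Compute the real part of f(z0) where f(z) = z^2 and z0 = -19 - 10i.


Step 1: z0 = -19 - 10i
Step 2: z0^2 = (-19)^2 - (-10)^2 + 380i
Step 3: real part = 361 - 100 = 261

261


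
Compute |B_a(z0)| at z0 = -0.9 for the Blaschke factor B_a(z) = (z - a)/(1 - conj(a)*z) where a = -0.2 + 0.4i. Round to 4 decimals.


Step 1: Numerator z0 - a = -0.9 - (-0.2 + 0.4i) = -0.7 - 0.4i
Step 2: Denominator 1 - conj(a)*z0 = 1 - (-0.2 - 0.4i)*(-0.9) = 0.82 - 0.36i
Step 3: |z0 - a|^2 = (-0.7)^2 + (-0.4)^2 = 0.65; |1 - conj(a)*z0|^2 = 0.82^2 + (-0.36)^2 = 0.802
Step 4: |B_a(-0.9)| = sqrt(0.65 / 0.802) = sqrt(0.810474)
Step 5: = 0.9003

0.9003


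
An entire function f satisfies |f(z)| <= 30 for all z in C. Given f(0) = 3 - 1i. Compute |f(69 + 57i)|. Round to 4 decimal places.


Step 1: By Liouville's theorem, a bounded entire function is constant.
Step 2: f(z) = f(0) = 3 - 1i for all z.
Step 3: |f(w)| = |3 - 1i| = sqrt(9 + 1)
Step 4: = 3.1623

3.1623


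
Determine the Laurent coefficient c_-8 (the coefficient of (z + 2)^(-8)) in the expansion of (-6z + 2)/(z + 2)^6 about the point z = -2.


Step 1: Write the numerator in powers of (z + 2): -6z + 2 = -6(z + 2) + (-6*(-2) + 2) = -6(z + 2) + 14
Step 2: Divide by (z + 2)^6: f(z) = 14(z + 2)^(-6) - 6(z + 2)^(-5)
Step 3: This finite sum is the Laurent series of f about z = -2.
Step 4: Only the powers -6 and -5 appear, so the coefficient of (z + 2)^(-8) = 0

0


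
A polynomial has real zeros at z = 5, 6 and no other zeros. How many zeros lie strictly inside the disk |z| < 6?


Step 1: Check each root:
  z = 5: |5| = 5 < 6
  z = 6: |6| = 6 >= 6
Step 2: Count = 1

1


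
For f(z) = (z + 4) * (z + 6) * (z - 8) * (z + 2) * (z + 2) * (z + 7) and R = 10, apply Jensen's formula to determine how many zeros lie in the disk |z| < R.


Jensen's formula: (1/2pi)*integral log|f(Re^it)|dt = log|f(0)| + sum_{|a_k|<R} log(R/|a_k|)
Step 1: f(0) = 4 * 6 * (-8) * 2 * 2 * 7 = -5376
Step 2: log|f(0)| = log|-4| + log|-6| + log|8| + log|-2| + log|-2| + log|-7| = 8.5897
Step 3: Zeros inside |z| < 10: -4, -6, 8, -2, -2, -7
Step 4: Jensen sum = log(10/4) + log(10/6) + log(10/8) + log(10/2) + log(10/2) + log(10/7) = 5.2258
Step 5: n(R) = number of terms in the Jensen sum = count of zeros inside |z| < 10 = 6

6


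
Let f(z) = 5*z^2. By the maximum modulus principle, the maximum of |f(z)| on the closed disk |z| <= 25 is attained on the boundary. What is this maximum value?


Step 1: On |z| = 25, |f(z)| = 5 * |z|^2 = 5 * 25^2
Step 2: By maximum modulus principle, maximum is on boundary.
Step 3: Maximum = 5 * 625 = 3125

3125


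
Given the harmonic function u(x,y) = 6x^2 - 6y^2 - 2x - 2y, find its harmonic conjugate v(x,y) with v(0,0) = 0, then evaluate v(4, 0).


Step 1: v_x = -u_y = 12y + 2
Step 2: v_y = u_x = 12x - 2
Step 3: v = 12xy + 2x - 2y + C
Step 4: v(0,0) = 0 => C = 0
Step 5: v(4, 0) = 8

8


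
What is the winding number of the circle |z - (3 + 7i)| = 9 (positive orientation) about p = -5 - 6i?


Step 1: Center c = (3, 7), radius = 9
Step 2: |p - c|^2 = (-8)^2 + (-13)^2 = 233
Step 3: r^2 = 81
Step 4: |p-c| > r so winding number = 0

0


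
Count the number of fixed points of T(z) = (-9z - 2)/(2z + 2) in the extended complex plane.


Step 1: Fixed points satisfy T(z) = z
Step 2: 2z^2 + 11z + 2 = 0
Step 3: Discriminant = 11^2 - 4*2*2 = 105
Step 4: Number of fixed points = 2

2


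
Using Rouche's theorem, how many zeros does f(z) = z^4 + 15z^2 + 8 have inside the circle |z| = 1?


Step 1: On |z| = 1 the three terms have sizes |z^4| = 1^4 = 1, |15z^2| = 15*1^2 = 15, |8| = 8
Step 2: The dominant term is g(z) = 15z^2; let h(z) = z^4 + 8 so f = g + h
Step 3: On |z| = 1: |g| = 15 and |h| <= 1 + 8 = 9
Step 4: Since 15 > 9, |h| < |g| on |z| = 1, so by Rouche f has the same number of zeros as g inside |z| < 1
Step 5: g(z) = 15z^2 has 2 zeros (at the origin, multiplicity 2) inside |z| < 1. Answer = 2

2


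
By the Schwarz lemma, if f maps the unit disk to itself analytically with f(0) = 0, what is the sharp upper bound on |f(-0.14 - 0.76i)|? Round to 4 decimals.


Step 1: Schwarz lemma: if f: D -> D is analytic with f(0) = 0, then |f(z)| <= |z| for all z in D, and this is sharp (f(z) = z).
Step 2: |z0|^2 = (-0.14)^2 + (-0.76)^2 = 0.5972
Step 3: |z0| = sqrt(0.5972) = 0.772787
Step 4: Best bound = |z0| = 0.7728

0.7728


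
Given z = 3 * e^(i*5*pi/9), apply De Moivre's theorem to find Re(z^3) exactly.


Step 1: By De Moivre's theorem, z^3 = 3^3 * e^(i*3*5*pi/9) = 27 * (cos(5*pi/3) + i*sin(5*pi/3))
Step 2: |z|^3 = 3^3 = 27
Step 3: The angle 5*pi/3 already lies in [0, 2*pi)
Step 4: cos(5*pi/3) = 1/2
Step 5: Re(z^3) = 27 * 1/2 = 27/2

27/2


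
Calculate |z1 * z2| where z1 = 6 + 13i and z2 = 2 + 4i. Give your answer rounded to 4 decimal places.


Step 1: |z1| = sqrt(6^2 + 13^2) = sqrt(205)
Step 2: |z2| = sqrt(2^2 + 4^2) = sqrt(20)
Step 3: |z1*z2| = |z1|*|z2| = sqrt(205) * sqrt(20) = sqrt(205 * 20) = sqrt(4100)
Step 4: = 64.0312

64.0312


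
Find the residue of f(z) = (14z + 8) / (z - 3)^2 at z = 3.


Step 1: Pole of order 2 at z = 3
Step 2: Res = lim d/dz [(z - 3)^2 * f(z)] as z -> 3
Step 3: (z - 3)^2 * f(z) = 14z + 8
Step 4: d/dz[14z + 8] = 14

14


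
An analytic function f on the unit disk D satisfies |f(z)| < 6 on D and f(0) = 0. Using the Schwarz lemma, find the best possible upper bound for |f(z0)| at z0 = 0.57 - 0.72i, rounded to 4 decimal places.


Step 1: g = f/6 maps D -> D with g(0) = 0, so by the Schwarz lemma |g(z)| <= |z|, i.e. |f(z)| <= 6|z|; this is sharp (f(z) = 6z).
Step 2: |z0|^2 = 0.57^2 + (-0.72)^2 = 0.8433
Step 3: |z0| = sqrt(0.8433) = 0.918314
Step 4: Best bound = 6 * |z0| = 6 * 0.918314 = 5.5099

5.5099


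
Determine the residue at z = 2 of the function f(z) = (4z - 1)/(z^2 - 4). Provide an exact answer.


Step 1: Q(z) = z^2 - 4 = (z - 2)(z + 2)
Step 2: Q'(z) = 2z
Step 3: Q'(2) = 4, P(2) = 7
Step 4: Res = P(2)/Q'(2) = 7/4 = 7/4

7/4


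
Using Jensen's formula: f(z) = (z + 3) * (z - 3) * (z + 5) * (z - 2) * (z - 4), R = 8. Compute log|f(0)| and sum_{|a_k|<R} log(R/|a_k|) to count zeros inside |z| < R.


Jensen's formula: (1/2pi)*integral log|f(Re^it)|dt = log|f(0)| + sum_{|a_k|<R} log(R/|a_k|)
Step 1: f(0) = 3 * (-3) * 5 * (-2) * (-4) = -360
Step 2: log|f(0)| = log|-3| + log|3| + log|-5| + log|2| + log|4| = 5.8861
Step 3: Zeros inside |z| < 8: -3, 3, -5, 2, 4
Step 4: Jensen sum = log(8/3) + log(8/3) + log(8/5) + log(8/2) + log(8/4) = 4.5111
Step 5: n(R) = number of terms in the Jensen sum = count of zeros inside |z| < 8 = 5

5


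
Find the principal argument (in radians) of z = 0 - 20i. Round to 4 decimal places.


Step 1: z = 0 - 20i
Step 2: arg(z) = atan2(-20, 0)
Step 3: arg(z) = -1.5708

-1.5708


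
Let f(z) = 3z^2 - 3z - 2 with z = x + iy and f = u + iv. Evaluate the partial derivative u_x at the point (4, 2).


Step 1: f(z) = 3(x+iy)^2 - 3(x+iy) - 2
Step 2: u = 3(x^2 - y^2) - 3x - 2
Step 3: u_x = 6x - 3
Step 4: At (4, 2): u_x = 24 - 3 = 21

21


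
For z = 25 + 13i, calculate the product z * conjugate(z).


Step 1: conj(z) = 25 - 13i
Step 2: z * conj(z) = 25^2 + 13^2
Step 3: = 625 + 169 = 794

794


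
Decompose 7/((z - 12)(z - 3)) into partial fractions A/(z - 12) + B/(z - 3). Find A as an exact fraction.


Step 1: Multiply both sides by (z - 12) and set z = 12
Step 2: A = 7 / (12 - 3)
Step 3: A = 7 / 9
Step 4: A = 7/9

7/9


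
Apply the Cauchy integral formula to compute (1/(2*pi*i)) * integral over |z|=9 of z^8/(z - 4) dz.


Step 1: f(z) = z^8, a = 4 is inside |z| = 9
Step 2: By Cauchy integral formula: (1/(2pi*i)) * integral = f(a)
Step 3: f(4) = 4^8 = 65536

65536


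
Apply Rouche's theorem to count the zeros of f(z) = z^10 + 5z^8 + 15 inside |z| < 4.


Step 1: On |z| = 4 the three terms have sizes |z^10| = 4^10 = 1048576, |5z^8| = 5*4^8 = 327680, |15| = 15
Step 2: The dominant term is g(z) = z^10; let h(z) = 5z^8 + 15 so f = g + h
Step 3: On |z| = 4: |g| = 1048576 and |h| <= 327680 + 15 = 327695
Step 4: Since 1048576 > 327695, |h| < |g| on |z| = 4, so by Rouche f has the same number of zeros as g inside |z| < 4
Step 5: g(z) = z^10 has 10 zeros (all at the origin) inside |z| < 4. Answer = 10

10


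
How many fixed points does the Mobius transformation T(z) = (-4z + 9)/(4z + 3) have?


Step 1: Fixed points satisfy T(z) = z
Step 2: 4z^2 + 7z - 9 = 0
Step 3: Discriminant = 7^2 - 4*4*(-9) = 193
Step 4: Number of fixed points = 2

2


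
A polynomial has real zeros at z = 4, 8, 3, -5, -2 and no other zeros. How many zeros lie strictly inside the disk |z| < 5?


Step 1: Check each root:
  z = 4: |4| = 4 < 5
  z = 8: |8| = 8 >= 5
  z = 3: |3| = 3 < 5
  z = -5: |-5| = 5 >= 5
  z = -2: |-2| = 2 < 5
Step 2: Count = 3

3


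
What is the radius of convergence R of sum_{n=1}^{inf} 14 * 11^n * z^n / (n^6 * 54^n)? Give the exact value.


Step 1: General term a_n = 14 * 11^n / (n^6 * 54^n)
Step 2: By the root test, |a_n|^(1/n) = 14^(1/n) * 11 / (n^(6/n) * 54) -> 11/54 as n -> infinity (since 14^(1/n) -> 1 and n^(6/n) -> 1)
Step 3: R = 1/lim|a_n|^(1/n) = 54/11

54/11


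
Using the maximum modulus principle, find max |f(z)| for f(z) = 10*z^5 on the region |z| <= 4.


Step 1: On |z| = 4, |f(z)| = 10 * |z|^5 = 10 * 4^5
Step 2: By maximum modulus principle, maximum is on boundary.
Step 3: Maximum = 10 * 1024 = 10240

10240


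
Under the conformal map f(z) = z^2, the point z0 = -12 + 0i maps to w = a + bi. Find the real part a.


Step 1: z0 = -12 + 0i
Step 2: z0^2 = (-12)^2 - 0^2 + 0i
Step 3: real part = 144 - 0 = 144

144


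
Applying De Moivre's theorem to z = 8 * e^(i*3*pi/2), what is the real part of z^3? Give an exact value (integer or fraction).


Step 1: By De Moivre's theorem, z^3 = 8^3 * e^(i*3*3*pi/2) = 512 * (cos(9*pi/2) + i*sin(9*pi/2))
Step 2: |z|^3 = 8^3 = 512
Step 3: Reduce the angle mod 2*pi: 9*pi/2 - 4*pi = pi/2
Step 4: cos(pi/2) = 0
Step 5: Re(z^3) = 512 * 0 = 0

0


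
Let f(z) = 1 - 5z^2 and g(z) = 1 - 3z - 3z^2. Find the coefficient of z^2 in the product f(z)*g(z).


Step 1: z^2 term in f*g comes from: (1)*(-3z^2) + (0)*(-3z) + (-5z^2)*(1)
Step 2: = -3 + 0 - 5
Step 3: = -8

-8


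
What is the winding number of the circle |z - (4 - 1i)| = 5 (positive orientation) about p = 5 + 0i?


Step 1: Center c = (4, -1), radius = 5
Step 2: |p - c|^2 = 1^2 + 1^2 = 2
Step 3: r^2 = 25
Step 4: |p-c| < r so winding number = 1

1


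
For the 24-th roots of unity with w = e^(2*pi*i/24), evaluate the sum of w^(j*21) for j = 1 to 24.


Step 1: The sum sum_{j=1}^{n} w^(k*j) equals n if n | k, else 0.
Step 2: Here n = 24, k = 21
Step 3: Does n divide k? 24 | 21 -> False
Step 4: Sum = 0

0


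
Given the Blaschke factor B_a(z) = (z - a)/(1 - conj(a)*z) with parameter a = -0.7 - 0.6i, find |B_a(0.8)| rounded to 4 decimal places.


Step 1: Numerator z0 - a = 0.8 - (-0.7 - 0.6i) = 1.5 + 0.6i
Step 2: Denominator 1 - conj(a)*z0 = 1 - (-0.7 + 0.6i)*0.8 = 1.56 - 0.48i
Step 3: |z0 - a|^2 = 1.5^2 + 0.6^2 = 2.61; |1 - conj(a)*z0|^2 = 1.56^2 + (-0.48)^2 = 2.664
Step 4: |B_a(0.8)| = sqrt(2.61 / 2.664) = sqrt(0.97973)
Step 5: = 0.9898

0.9898


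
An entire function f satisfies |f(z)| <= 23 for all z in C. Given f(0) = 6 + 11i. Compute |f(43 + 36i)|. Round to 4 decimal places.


Step 1: By Liouville's theorem, a bounded entire function is constant.
Step 2: f(z) = f(0) = 6 + 11i for all z.
Step 3: |f(w)| = |6 + 11i| = sqrt(36 + 121)
Step 4: = 12.53

12.53


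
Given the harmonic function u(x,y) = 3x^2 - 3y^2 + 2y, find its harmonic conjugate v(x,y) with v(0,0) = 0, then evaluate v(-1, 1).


Step 1: v_x = -u_y = 6y - 2
Step 2: v_y = u_x = 6x + 0
Step 3: v = 6xy - 2x + C
Step 4: v(0,0) = 0 => C = 0
Step 5: v(-1, 1) = -4

-4


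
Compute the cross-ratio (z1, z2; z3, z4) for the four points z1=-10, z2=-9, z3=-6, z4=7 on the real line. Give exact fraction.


Step 1: (z1-z3)(z2-z4) = (-4) * (-16) = 64
Step 2: (z1-z4)(z2-z3) = (-17) * (-3) = 51
Step 3: Cross-ratio = 64/51 = 64/51

64/51


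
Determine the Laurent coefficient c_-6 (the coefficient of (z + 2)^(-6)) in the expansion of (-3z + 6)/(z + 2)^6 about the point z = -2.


Step 1: Write the numerator in powers of (z + 2): -3z + 6 = -3(z + 2) + (-3*(-2) + 6) = -3(z + 2) + 12
Step 2: Divide by (z + 2)^6: f(z) = 12(z + 2)^(-6) - 3(z + 2)^(-5)
Step 3: This finite sum is the Laurent series of f about z = -2.
Step 4: Coefficient of (z + 2)^(-6) = -3*(-2) + 6 = 12

12


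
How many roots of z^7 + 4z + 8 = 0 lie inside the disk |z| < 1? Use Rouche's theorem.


Step 1: On |z| = 1 the three terms have sizes |z^7| = 1^7 = 1, |4z| = 4*1 = 4, |8| = 8
Step 2: The dominant term is g(z) = 8; let h(z) = z^7 + 4z so f = g + h
Step 3: On |z| = 1: |g| = 8 and |h| <= 1 + 4 = 5
Step 4: Since 8 > 5, |h| < |g| on |z| = 1, so by Rouche f has the same number of zeros as g inside |z| < 1
Step 5: g(z) = 8 is a nonzero constant with no zeros inside |z| < 1. Answer = 0

0


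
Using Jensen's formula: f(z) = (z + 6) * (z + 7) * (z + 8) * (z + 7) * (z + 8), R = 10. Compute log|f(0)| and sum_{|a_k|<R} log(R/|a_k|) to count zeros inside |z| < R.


Jensen's formula: (1/2pi)*integral log|f(Re^it)|dt = log|f(0)| + sum_{|a_k|<R} log(R/|a_k|)
Step 1: f(0) = 6 * 7 * 8 * 7 * 8 = 18816
Step 2: log|f(0)| = log|-6| + log|-7| + log|-8| + log|-7| + log|-8| = 9.8425
Step 3: Zeros inside |z| < 10: -6, -7, -8, -7, -8
Step 4: Jensen sum = log(10/6) + log(10/7) + log(10/8) + log(10/7) + log(10/8) = 1.6705
Step 5: n(R) = number of terms in the Jensen sum = count of zeros inside |z| < 10 = 5

5


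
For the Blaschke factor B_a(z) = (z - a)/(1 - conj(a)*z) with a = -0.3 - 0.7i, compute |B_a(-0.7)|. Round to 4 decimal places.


Step 1: Numerator z0 - a = -0.7 - (-0.3 - 0.7i) = -0.4 + 0.7i
Step 2: Denominator 1 - conj(a)*z0 = 1 - (-0.3 + 0.7i)*(-0.7) = 0.79 + 0.49i
Step 3: |z0 - a|^2 = (-0.4)^2 + 0.7^2 = 0.65; |1 - conj(a)*z0|^2 = 0.79^2 + 0.49^2 = 0.8642
Step 4: |B_a(-0.7)| = sqrt(0.65 / 0.8642) = sqrt(0.752141)
Step 5: = 0.8673

0.8673


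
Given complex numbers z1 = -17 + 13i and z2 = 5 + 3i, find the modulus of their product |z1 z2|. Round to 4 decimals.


Step 1: |z1| = sqrt((-17)^2 + 13^2) = sqrt(458)
Step 2: |z2| = sqrt(5^2 + 3^2) = sqrt(34)
Step 3: |z1*z2| = |z1|*|z2| = sqrt(458) * sqrt(34) = sqrt(458 * 34) = sqrt(15572)
Step 4: = 124.7878

124.7878


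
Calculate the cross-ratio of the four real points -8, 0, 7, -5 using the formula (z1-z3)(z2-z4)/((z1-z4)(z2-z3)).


Step 1: (z1-z3)(z2-z4) = (-15) * 5 = -75
Step 2: (z1-z4)(z2-z3) = (-3) * (-7) = 21
Step 3: Cross-ratio = -75/21 = -25/7

-25/7


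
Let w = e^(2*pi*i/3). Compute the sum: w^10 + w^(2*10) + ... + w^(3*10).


Step 1: The sum sum_{j=1}^{n} w^(k*j) equals n if n | k, else 0.
Step 2: Here n = 3, k = 10
Step 3: Does n divide k? 3 | 10 -> False
Step 4: Sum = 0

0


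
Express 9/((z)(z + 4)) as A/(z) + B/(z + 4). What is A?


Step 1: Multiply both sides by (z) and set z = 0
Step 2: A = 9 / (0 + 4)
Step 3: A = 9 / 4
Step 4: A = 9/4

9/4


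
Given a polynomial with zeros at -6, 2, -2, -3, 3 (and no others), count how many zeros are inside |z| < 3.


Step 1: Check each root:
  z = -6: |-6| = 6 >= 3
  z = 2: |2| = 2 < 3
  z = -2: |-2| = 2 < 3
  z = -3: |-3| = 3 >= 3
  z = 3: |3| = 3 >= 3
Step 2: Count = 2

2


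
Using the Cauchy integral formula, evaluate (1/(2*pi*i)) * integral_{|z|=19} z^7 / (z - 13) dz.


Step 1: f(z) = z^7, a = 13 is inside |z| = 19
Step 2: By Cauchy integral formula: (1/(2pi*i)) * integral = f(a)
Step 3: f(13) = 13^7 = 62748517

62748517


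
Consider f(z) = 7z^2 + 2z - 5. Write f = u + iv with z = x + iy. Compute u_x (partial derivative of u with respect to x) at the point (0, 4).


Step 1: f(z) = 7(x+iy)^2 + 2(x+iy) - 5
Step 2: u = 7(x^2 - y^2) + 2x - 5
Step 3: u_x = 14x + 2
Step 4: At (0, 4): u_x = 0 + 2 = 2

2


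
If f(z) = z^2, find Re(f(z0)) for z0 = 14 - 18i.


Step 1: z0 = 14 - 18i
Step 2: z0^2 = 14^2 - (-18)^2 - 504i
Step 3: real part = 196 - 324 = -128

-128


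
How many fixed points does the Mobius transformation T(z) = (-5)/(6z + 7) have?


Step 1: Fixed points satisfy T(z) = z
Step 2: 6z^2 + 7z + 5 = 0
Step 3: Discriminant = 7^2 - 4*6*5 = -71
Step 4: Number of fixed points = 2

2


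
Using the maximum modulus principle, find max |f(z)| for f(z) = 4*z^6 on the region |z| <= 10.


Step 1: On |z| = 10, |f(z)| = 4 * |z|^6 = 4 * 10^6
Step 2: By maximum modulus principle, maximum is on boundary.
Step 3: Maximum = 4 * 1000000 = 4000000

4000000


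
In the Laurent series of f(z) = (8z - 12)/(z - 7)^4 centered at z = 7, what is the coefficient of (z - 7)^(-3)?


Step 1: Write the numerator in powers of (z - 7): 8z - 12 = 8(z - 7) + (8*7 - 12) = 8(z - 7) + 44
Step 2: Divide by (z - 7)^4: f(z) = 44(z - 7)^(-4) + 8(z - 7)^(-3)
Step 3: This finite sum is the Laurent series of f about z = 7.
Step 4: Coefficient of (z - 7)^(-3) = coefficient of (z - 7) in the re-centred numerator = 8

8


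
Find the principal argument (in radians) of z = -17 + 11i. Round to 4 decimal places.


Step 1: z = -17 + 11i
Step 2: arg(z) = atan2(11, -17)
Step 3: arg(z) = 2.5673

2.5673


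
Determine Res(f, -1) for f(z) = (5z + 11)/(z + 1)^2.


Step 1: Pole of order 2 at z = -1
Step 2: Res = lim d/dz [(z + 1)^2 * f(z)] as z -> -1
Step 3: (z + 1)^2 * f(z) = 5z + 11
Step 4: d/dz[5z + 11] = 5

5


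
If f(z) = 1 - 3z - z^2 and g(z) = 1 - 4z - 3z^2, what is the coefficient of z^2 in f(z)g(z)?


Step 1: z^2 term in f*g comes from: (1)*(-3z^2) + (-3z)*(-4z) + (-z^2)*(1)
Step 2: = -3 + 12 - 1
Step 3: = 8

8


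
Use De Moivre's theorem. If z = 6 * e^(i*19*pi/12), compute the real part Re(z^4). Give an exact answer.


Step 1: By De Moivre's theorem, z^4 = 6^4 * e^(i*4*19*pi/12) = 1296 * (cos(19*pi/3) + i*sin(19*pi/3))
Step 2: |z|^4 = 6^4 = 1296
Step 3: Reduce the angle mod 2*pi: 19*pi/3 - 6*pi = pi/3
Step 4: cos(pi/3) = 1/2
Step 5: Re(z^4) = 1296 * 1/2 = 648

648


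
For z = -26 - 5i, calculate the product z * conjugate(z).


Step 1: conj(z) = -26 + 5i
Step 2: z * conj(z) = (-26)^2 + (-5)^2
Step 3: = 676 + 25 = 701

701


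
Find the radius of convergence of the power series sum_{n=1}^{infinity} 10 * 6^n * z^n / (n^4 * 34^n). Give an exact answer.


Step 1: General term a_n = 10 * 6^n / (n^4 * 34^n)
Step 2: By the root test, |a_n|^(1/n) = 10^(1/n) * 6 / (n^(4/n) * 34) -> 6/34 as n -> infinity (since 10^(1/n) -> 1 and n^(4/n) -> 1)
Step 3: R = 1/lim|a_n|^(1/n) = 34/6 = 17/3

17/3
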